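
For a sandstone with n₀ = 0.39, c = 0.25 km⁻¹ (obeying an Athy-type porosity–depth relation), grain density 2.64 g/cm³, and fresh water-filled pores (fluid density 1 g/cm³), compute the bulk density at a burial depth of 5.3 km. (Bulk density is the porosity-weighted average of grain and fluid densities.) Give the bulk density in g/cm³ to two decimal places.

Porosity at depth: n = 0.39·exp(−0.25×5.3) = 0.39×0.2658 = 0.1037
Bulk density: ρ_b = (1−n)ρ_g + n·ρ_f = 0.8963×2.64 + 0.1037×1
       = 2.366 + 0.104 = 2.470 g/cm³

2.47 g/cm³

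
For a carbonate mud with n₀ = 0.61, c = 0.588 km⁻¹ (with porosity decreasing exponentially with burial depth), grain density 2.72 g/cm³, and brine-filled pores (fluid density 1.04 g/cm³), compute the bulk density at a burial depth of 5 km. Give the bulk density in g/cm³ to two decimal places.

2.67 g/cm³

Porosity at depth: n = 0.61·exp(−0.588×5) = 0.61×0.0529 = 0.0322
Bulk density: ρ_b = (1−n)ρ_g + n·ρ_f = 0.9678×2.72 + 0.0322×1.04
       = 2.632 + 0.034 = 2.666 g/cm³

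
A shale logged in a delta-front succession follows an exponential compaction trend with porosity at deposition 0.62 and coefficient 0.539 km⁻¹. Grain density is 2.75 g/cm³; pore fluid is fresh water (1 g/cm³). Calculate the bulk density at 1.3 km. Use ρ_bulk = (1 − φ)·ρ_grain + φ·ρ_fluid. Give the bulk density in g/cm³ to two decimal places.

2.21 g/cm³

Porosity at depth: φ = 0.62·exp(−0.539×1.3) = 0.62×0.4962 = 0.3077
Bulk density: ρ_b = (1−φ)ρ_g + φ·ρ_f = 0.6923×2.75 + 0.3077×1
       = 1.904 + 0.308 = 2.212 g/cm³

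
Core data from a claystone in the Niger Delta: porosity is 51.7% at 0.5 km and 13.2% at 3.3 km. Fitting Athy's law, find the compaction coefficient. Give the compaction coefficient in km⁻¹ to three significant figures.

0.488 km⁻¹

Athy: n(z) = n₀ e^(−kz) ⇒ n₁/n₂ = e^{k(z₂−z₁)} ⇒ k = ln(n₁/n₂)/(z₂−z₁)
k = ln(0.517/0.132) / (3.3 − 0.5) = ln(3.917) / 2.8 = 1.3652 / 2.8 = 0.4876 km⁻¹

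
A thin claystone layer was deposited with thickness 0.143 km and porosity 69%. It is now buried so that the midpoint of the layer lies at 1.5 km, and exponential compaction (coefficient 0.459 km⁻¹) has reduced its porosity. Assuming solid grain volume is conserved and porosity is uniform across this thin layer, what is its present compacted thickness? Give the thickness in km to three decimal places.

0.068 km

Porosity at 1.5 km: φ = 0.69·exp(−0.459×1.5) = 0.3466
Solid-volume conservation: h(1−φ) = h₀(1−φ₀) ⇒ h = h₀·(1−φ₀)/(1−φ)
h = 0.143 × (1 − 0.69)/(1 − 0.3466) = 0.143 × 0.4744 = 0.0678 km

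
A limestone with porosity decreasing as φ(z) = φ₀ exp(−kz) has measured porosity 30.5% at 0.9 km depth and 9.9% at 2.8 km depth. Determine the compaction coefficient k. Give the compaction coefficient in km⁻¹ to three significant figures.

Athy: φ(z) = φ₀ e^(−kz) ⇒ φ₁/φ₂ = e^{k(z₂−z₁)} ⇒ k = ln(φ₁/φ₂)/(z₂−z₁)
k = ln(0.305/0.099) / (2.8 − 0.9) = ln(3.081) / 1.9 = 1.1252 / 1.9 = 0.5922 km⁻¹

0.592 km⁻¹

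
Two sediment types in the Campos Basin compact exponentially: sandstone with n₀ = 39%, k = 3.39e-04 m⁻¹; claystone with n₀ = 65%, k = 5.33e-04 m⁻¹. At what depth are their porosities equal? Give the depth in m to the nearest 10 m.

Working in km (1 km = 1000 m; k in km⁻¹ = k in m⁻¹ × 1000):
Set n₀ₐ e^(−kₐz) = n₀ᵦ e^(−kᵦz) ⇒ ln(n₀ₐ/n₀ᵦ) = (kₐ − kᵦ)·z
z = ln(0.39/0.65) / (0.339 − 0.533) = -0.5108 / -0.194 = 2.633 km

2630 m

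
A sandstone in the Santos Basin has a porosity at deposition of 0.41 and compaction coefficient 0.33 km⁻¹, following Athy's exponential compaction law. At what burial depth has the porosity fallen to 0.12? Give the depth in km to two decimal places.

Invert Athy's law: d = ln(φ₀/φ) / k
d = ln(0.41/0.12) / 0.33 = ln(3.417) / 0.33 = 1.2287 / 0.33 = 3.723 km

3.72 km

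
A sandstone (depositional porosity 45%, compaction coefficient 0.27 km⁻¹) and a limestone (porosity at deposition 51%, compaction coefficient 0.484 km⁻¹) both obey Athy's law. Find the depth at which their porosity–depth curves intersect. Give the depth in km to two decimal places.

0.58 km

Set phi₀ₐ e^(−kₐd) = phi₀ᵦ e^(−kᵦd) ⇒ ln(phi₀ₐ/phi₀ᵦ) = (kₐ − kᵦ)·d
d = ln(0.45/0.51) / (0.27 − 0.484) = -0.1252 / -0.214 = 0.585 km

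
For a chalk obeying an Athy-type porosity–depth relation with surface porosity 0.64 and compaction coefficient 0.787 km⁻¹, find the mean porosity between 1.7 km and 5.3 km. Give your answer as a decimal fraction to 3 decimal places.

⟨phi⟩ = (1/(Z₂−Z₁)) ∫ phi₀ e^(−cZ) dZ = phi₀·(e^(−c·Z₁) − e^(−c·Z₂)) / (c·(Z₂−Z₁))
e^(−0.787×1.7) = 0.2624; e^(−0.787×5.3) = 0.0154
⟨phi⟩ = 0.64 × (0.2624 − 0.0154) / (0.787 × 3.6) = 0.64 × 0.0872 = 0.0558

0.056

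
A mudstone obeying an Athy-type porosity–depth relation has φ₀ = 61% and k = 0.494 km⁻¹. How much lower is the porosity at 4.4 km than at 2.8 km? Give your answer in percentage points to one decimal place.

8.4 percentage points

φ(2.8) = 0.61·e^(−0.494×2.8) = 0.1530
φ(4.4) = 0.61·e^(−0.494×4.4) = 0.0694
Δφ = 0.1530 − 0.0694 = 0.0836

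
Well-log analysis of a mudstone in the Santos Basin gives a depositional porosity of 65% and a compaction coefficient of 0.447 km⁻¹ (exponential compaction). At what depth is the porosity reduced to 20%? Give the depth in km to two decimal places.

Invert Athy's law: Z = ln(n₀/n) / β
Z = ln(0.65/0.2) / 0.447 = ln(3.25) / 0.447 = 1.1787 / 0.447 = 2.637 km

2.64 km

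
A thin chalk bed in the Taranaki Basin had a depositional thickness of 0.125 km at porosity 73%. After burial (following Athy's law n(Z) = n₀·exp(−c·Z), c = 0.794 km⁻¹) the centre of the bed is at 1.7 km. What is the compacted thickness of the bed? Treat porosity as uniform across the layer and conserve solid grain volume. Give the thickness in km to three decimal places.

0.042 km

Porosity at 1.7 km: n = 0.73·exp(−0.794×1.7) = 0.1893
Solid-volume conservation: h(1−n) = h₀(1−n₀) ⇒ h = h₀·(1−n₀)/(1−n)
h = 0.125 × (1 − 0.73)/(1 − 0.1893) = 0.125 × 0.3330 = 0.0416 km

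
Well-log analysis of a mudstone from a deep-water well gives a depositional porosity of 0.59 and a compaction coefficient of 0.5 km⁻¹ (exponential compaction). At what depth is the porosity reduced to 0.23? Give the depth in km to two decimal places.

Invert Athy's law: d = ln(phi₀/phi) / c
d = ln(0.59/0.23) / 0.5 = ln(2.565) / 0.5 = 0.9420 / 0.5 = 1.884 km

1.88 km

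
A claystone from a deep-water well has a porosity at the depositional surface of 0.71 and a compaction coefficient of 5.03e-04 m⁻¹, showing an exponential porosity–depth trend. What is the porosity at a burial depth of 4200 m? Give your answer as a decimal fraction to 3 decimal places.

Working in km (1 km = 1000 m; k in km⁻¹ = k in m⁻¹ × 1000):
phi = phi₀·exp(−k·d) = 0.71 × exp(−0.503 × 4.2) = 0.71 × exp(−2.113)
  = 0.71 × 0.1209 = 0.0859

0.086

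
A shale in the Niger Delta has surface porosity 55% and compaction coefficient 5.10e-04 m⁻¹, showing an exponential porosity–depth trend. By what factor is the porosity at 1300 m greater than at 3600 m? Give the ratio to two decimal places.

Working in km (1 km = 1000 m; k in km⁻¹ = k in m⁻¹ × 1000):
φ(d₁)/φ(d₂) = e^(−k·d₁)/e^(−k·d₂) = e^{k(d₂−d₁)}
= exp(0.51 × 2.3) = exp(1.173) = 3.2317

3.23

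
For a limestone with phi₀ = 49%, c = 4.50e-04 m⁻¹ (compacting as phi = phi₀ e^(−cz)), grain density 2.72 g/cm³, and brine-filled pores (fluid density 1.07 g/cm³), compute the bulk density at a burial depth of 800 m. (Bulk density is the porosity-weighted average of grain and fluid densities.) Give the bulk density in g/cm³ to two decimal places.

2.16 g/cm³

Working in km (1 km = 1000 m; c in km⁻¹ = c in m⁻¹ × 1000):
Porosity at depth: phi = 0.49·exp(−0.45×0.8) = 0.49×0.6977 = 0.3419
Bulk density: ρ_b = (1−phi)ρ_g + phi·ρ_f = 0.6581×2.72 + 0.3419×1.07
       = 1.790 + 0.366 = 2.156 g/cm³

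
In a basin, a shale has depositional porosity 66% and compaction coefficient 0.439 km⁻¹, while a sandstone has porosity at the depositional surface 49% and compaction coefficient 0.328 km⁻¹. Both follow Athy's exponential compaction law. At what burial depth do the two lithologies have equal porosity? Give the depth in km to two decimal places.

2.68 km

Set n₀ₐ e^(−kₐZ) = n₀ᵦ e^(−kᵦZ) ⇒ ln(n₀ₐ/n₀ᵦ) = (kₐ − kᵦ)·Z
Z = ln(0.66/0.49) / (0.439 − 0.328) = 0.2978 / 0.111 = 2.683 km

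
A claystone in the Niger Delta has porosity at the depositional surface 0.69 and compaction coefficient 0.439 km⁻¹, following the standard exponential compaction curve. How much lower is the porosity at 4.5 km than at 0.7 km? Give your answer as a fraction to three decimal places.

0.412

φ(0.7) = 0.69·e^(−0.439×0.7) = 0.5074
φ(4.5) = 0.69·e^(−0.439×4.5) = 0.0957
Δφ = 0.5074 − 0.0957 = 0.4117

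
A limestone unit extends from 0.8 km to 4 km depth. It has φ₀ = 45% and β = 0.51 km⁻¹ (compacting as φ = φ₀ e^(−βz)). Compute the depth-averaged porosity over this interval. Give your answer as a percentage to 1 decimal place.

⟨φ⟩ = (1/(z₂−z₁)) ∫ φ₀ e^(−βz) dz = φ₀·(e^(−β·z₁) − e^(−β·z₂)) / (β·(z₂−z₁))
e^(−0.51×0.8) = 0.6650; e^(−0.51×4) = 0.1300
⟨φ⟩ = 0.45 × (0.6650 − 0.1300) / (0.51 × 3.2) = 0.45 × 0.3278 = 0.1475

14.8%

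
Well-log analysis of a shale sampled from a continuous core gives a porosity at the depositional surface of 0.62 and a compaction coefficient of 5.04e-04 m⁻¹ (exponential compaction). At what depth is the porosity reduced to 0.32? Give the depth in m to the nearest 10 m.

1310 m

Working in km (1 km = 1000 m; β in km⁻¹ = β in m⁻¹ × 1000):
Invert Athy's law: d = ln(φ₀/φ) / β
d = ln(0.62/0.32) / 0.504 = ln(1.938) / 0.504 = 0.6614 / 0.504 = 1.312 km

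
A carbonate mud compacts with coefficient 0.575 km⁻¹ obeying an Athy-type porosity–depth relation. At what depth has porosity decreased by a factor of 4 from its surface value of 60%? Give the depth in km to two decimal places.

n/n₀ = 1/4 ⇒ exp(−k·Z) = 1/4 ⇒ Z = ln(4) / k
Z = 1.3863 / 0.575 = 2.411 km

2.41 km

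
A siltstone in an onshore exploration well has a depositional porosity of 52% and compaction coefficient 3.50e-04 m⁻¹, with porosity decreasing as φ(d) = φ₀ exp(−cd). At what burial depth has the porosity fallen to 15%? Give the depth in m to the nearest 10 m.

3550 m

Working in km (1 km = 1000 m; c in km⁻¹ = c in m⁻¹ × 1000):
Invert Athy's law: d = ln(φ₀/φ) / c
d = ln(0.52/0.15) / 0.35 = ln(3.467) / 0.35 = 1.2432 / 0.35 = 3.552 km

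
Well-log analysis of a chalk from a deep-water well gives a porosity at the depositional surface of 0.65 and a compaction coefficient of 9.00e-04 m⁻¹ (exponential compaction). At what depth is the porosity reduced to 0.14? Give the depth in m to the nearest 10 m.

Working in km (1 km = 1000 m; β in km⁻¹ = β in m⁻¹ × 1000):
Invert Athy's law: Z = ln(φ₀/φ) / β
Z = ln(0.65/0.14) / 0.9 = ln(4.643) / 0.9 = 1.5353 / 0.9 = 1.706 km

1710 m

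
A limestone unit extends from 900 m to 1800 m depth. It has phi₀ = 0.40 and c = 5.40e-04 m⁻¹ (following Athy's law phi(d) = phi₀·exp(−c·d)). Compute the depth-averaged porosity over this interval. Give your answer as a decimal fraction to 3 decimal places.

Working in km (1 km = 1000 m; c in km⁻¹ = c in m⁻¹ × 1000):
⟨phi⟩ = (1/(d₂−d₁)) ∫ phi₀ e^(−cd) dd = phi₀·(e^(−c·d₁) − e^(−c·d₂)) / (c·(d₂−d₁))
e^(−0.54×0.9) = 0.6151; e^(−0.54×1.8) = 0.3783
⟨phi⟩ = 0.4 × (0.6151 − 0.3783) / (0.54 × 0.9) = 0.4 × 0.4872 = 0.1949

0.195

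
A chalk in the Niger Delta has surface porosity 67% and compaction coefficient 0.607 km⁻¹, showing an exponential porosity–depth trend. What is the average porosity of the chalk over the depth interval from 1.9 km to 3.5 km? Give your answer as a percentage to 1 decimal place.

⟨n⟩ = (1/(d₂−d₁)) ∫ n₀ e^(−cd) dd = n₀·(e^(−c·d₁) − e^(−c·d₂)) / (c·(d₂−d₁))
e^(−0.607×1.9) = 0.3156; e^(−0.607×3.5) = 0.1195
⟨n⟩ = 0.67 × (0.3156 − 0.1195) / (0.607 × 1.6) = 0.67 × 0.2019 = 0.1353

13.5%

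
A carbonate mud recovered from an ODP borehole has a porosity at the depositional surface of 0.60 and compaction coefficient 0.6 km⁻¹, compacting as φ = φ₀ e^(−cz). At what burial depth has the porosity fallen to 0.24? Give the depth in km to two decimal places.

1.53 km

Invert Athy's law: z = ln(φ₀/φ) / c
z = ln(0.6/0.24) / 0.6 = ln(2.5) / 0.6 = 0.9163 / 0.6 = 1.527 km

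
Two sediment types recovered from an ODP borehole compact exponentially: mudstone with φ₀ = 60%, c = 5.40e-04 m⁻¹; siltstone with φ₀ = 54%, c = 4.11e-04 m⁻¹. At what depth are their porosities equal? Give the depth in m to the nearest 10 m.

Working in km (1 km = 1000 m; c in km⁻¹ = c in m⁻¹ × 1000):
Set φ₀ₐ e^(−cₐZ) = φ₀ᵦ e^(−cᵦZ) ⇒ ln(φ₀ₐ/φ₀ᵦ) = (cₐ − cᵦ)·Z
Z = ln(0.6/0.54) / (0.54 − 0.411) = 0.1054 / 0.129 = 0.817 km

820 m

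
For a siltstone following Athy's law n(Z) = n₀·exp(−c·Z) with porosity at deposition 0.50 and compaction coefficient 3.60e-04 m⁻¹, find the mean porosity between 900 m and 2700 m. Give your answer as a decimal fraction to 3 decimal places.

0.266

Working in km (1 km = 1000 m; c in km⁻¹ = c in m⁻¹ × 1000):
⟨n⟩ = (1/(Z₂−Z₁)) ∫ n₀ e^(−cZ) dZ = n₀·(e^(−c·Z₁) − e^(−c·Z₂)) / (c·(Z₂−Z₁))
e^(−0.36×0.9) = 0.7233; e^(−0.36×2.7) = 0.3783
⟨n⟩ = 0.5 × (0.7233 − 0.3783) / (0.36 × 1.8) = 0.5 × 0.5323 = 0.2661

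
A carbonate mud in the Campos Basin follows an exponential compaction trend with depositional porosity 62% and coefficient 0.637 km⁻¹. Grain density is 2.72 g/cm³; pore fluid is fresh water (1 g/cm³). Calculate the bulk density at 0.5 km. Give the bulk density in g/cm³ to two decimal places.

1.94 g/cm³

Porosity at depth: phi = 0.62·exp(−0.637×0.5) = 0.62×0.7272 = 0.4509
Bulk density: ρ_b = (1−phi)ρ_g + phi·ρ_f = 0.5491×2.72 + 0.4509×1
       = 1.494 + 0.451 = 1.944 g/cm³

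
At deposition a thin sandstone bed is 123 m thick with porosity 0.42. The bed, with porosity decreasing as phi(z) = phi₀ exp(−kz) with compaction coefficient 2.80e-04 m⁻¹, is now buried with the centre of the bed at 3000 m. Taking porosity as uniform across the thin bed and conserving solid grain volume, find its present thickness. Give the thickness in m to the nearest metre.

87 m

Working in km (1 km = 1000 m; k in km⁻¹ = k in m⁻¹ × 1000):
Porosity at 3 km: phi = 0.42·exp(−0.28×3) = 0.1813
Solid-volume conservation: h(1−phi) = h₀(1−phi₀) ⇒ h = h₀·(1−phi₀)/(1−phi)
h = 0.123 × (1 − 0.42)/(1 − 0.1813) = 0.123 × 0.7085 = 0.0871 km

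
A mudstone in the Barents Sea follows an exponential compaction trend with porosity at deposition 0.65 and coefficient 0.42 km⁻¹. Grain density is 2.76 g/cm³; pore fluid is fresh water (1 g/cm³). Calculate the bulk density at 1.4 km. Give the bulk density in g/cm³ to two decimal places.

2.12 g/cm³

Porosity at depth: n = 0.65·exp(−0.42×1.4) = 0.65×0.5554 = 0.3610
Bulk density: ρ_b = (1−n)ρ_g + n·ρ_f = 0.6390×2.76 + 0.3610×1
       = 1.764 + 0.361 = 2.125 g/cm³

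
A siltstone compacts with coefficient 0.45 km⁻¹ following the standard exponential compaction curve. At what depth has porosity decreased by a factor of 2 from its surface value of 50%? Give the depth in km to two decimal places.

φ/φ₀ = 1/2 ⇒ exp(−k·z) = 1/2 ⇒ z = ln(2) / k
z = 0.6931 / 0.45 = 1.540 km

1.54 km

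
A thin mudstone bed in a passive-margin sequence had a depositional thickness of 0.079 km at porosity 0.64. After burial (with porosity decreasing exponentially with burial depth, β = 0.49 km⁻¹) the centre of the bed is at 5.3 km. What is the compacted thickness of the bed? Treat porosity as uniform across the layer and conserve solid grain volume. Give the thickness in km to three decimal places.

0.030 km

Porosity at 5.3 km: phi = 0.64·exp(−0.49×5.3) = 0.0477
Solid-volume conservation: h(1−phi) = h₀(1−phi₀) ⇒ h = h₀·(1−phi₀)/(1−phi)
h = 0.079 × (1 − 0.64)/(1 − 0.0477) = 0.079 × 0.3780 = 0.0299 km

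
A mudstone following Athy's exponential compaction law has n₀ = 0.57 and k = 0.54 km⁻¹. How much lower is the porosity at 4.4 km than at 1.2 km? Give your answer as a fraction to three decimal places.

n(1.2) = 0.57·e^(−0.54×1.2) = 0.2982
n(4.4) = 0.57·e^(−0.54×4.4) = 0.0530
Δn = 0.2982 − 0.0530 = 0.2452

0.245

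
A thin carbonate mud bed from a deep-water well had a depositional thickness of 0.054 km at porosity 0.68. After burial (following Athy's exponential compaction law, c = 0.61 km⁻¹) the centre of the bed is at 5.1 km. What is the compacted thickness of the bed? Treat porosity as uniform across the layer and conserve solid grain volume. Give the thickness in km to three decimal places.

Porosity at 5.1 km: phi = 0.68·exp(−0.61×5.1) = 0.0303
Solid-volume conservation: h(1−phi) = h₀(1−phi₀) ⇒ h = h₀·(1−phi₀)/(1−phi)
h = 0.054 × (1 − 0.68)/(1 − 0.0303) = 0.054 × 0.3300 = 0.0178 km

0.018 km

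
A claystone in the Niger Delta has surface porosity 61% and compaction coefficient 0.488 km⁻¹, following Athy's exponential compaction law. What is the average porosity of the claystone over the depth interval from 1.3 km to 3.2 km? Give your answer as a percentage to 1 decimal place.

21.1%

⟨φ⟩ = (1/(z₂−z₁)) ∫ φ₀ e^(−kz) dz = φ₀·(e^(−k·z₁) − e^(−k·z₂)) / (k·(z₂−z₁))
e^(−0.488×1.3) = 0.5303; e^(−0.488×3.2) = 0.2098
⟨φ⟩ = 0.61 × (0.5303 − 0.2098) / (0.488 × 1.9) = 0.61 × 0.3456 = 0.2108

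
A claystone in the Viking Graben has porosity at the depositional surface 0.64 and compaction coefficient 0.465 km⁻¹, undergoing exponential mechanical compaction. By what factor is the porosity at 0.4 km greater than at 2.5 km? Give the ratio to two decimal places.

phi(Z₁)/phi(Z₂) = e^(−k·Z₁)/e^(−k·Z₂) = e^{k(Z₂−Z₁)}
= exp(0.465 × 2.1) = exp(0.9765) = 2.6551

2.66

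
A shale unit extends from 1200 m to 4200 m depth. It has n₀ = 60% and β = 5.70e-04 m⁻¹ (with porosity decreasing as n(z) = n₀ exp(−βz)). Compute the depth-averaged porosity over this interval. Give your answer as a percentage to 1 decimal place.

Working in km (1 km = 1000 m; β in km⁻¹ = β in m⁻¹ × 1000):
⟨n⟩ = (1/(z₂−z₁)) ∫ n₀ e^(−βz) dz = n₀·(e^(−β·z₁) − e^(−β·z₂)) / (β·(z₂−z₁))
e^(−0.57×1.2) = 0.5046; e^(−0.57×4.2) = 0.0913
⟨n⟩ = 0.6 × (0.5046 − 0.0913) / (0.57 × 3) = 0.6 × 0.2417 = 0.1450

14.5%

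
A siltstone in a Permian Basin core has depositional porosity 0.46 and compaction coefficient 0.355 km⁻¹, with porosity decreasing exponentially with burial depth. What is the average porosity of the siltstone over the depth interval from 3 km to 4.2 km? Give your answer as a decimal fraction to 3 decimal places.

⟨n⟩ = (1/(Z₂−Z₁)) ∫ n₀ e^(−cZ) dZ = n₀·(e^(−c·Z₁) − e^(−c·Z₂)) / (c·(Z₂−Z₁))
e^(−0.355×3) = 0.3447; e^(−0.355×4.2) = 0.2251
⟨n⟩ = 0.46 × (0.3447 − 0.2251) / (0.355 × 1.2) = 0.46 × 0.2807 = 0.1291

0.129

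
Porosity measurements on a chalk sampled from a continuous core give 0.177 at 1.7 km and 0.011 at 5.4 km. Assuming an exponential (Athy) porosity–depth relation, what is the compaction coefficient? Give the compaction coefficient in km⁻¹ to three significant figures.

0.751 km⁻¹

Athy: n(z) = n₀ e^(−kz) ⇒ n₁/n₂ = e^{k(z₂−z₁)} ⇒ k = ln(n₁/n₂)/(z₂−z₁)
k = ln(0.177/0.011) / (5.4 − 1.7) = ln(16.09) / 3.7 = 2.7783 / 3.7 = 0.7509 km⁻¹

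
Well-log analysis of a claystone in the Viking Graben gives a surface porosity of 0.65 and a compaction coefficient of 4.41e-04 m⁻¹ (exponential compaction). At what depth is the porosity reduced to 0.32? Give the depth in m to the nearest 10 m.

Working in km (1 km = 1000 m; c in km⁻¹ = c in m⁻¹ × 1000):
Invert Athy's law: z = ln(φ₀/φ) / c
z = ln(0.65/0.32) / 0.441 = ln(2.031) / 0.441 = 0.7087 / 0.441 = 1.607 km

1610 m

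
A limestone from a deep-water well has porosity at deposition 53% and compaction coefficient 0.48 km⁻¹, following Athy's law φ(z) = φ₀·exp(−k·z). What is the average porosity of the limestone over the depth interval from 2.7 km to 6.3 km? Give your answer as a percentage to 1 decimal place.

6.9%

⟨φ⟩ = (1/(z₂−z₁)) ∫ φ₀ e^(−kz) dz = φ₀·(e^(−k·z₁) − e^(−k·z₂)) / (k·(z₂−z₁))
e^(−0.48×2.7) = 0.2736; e^(−0.48×6.3) = 0.0486
⟨φ⟩ = 0.53 × (0.2736 − 0.0486) / (0.48 × 3.6) = 0.53 × 0.1302 = 0.0690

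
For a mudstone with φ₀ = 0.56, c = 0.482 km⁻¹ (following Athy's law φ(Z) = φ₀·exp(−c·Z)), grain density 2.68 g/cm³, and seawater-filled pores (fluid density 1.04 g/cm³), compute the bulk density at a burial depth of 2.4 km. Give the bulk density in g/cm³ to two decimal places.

2.39 g/cm³

Porosity at depth: φ = 0.56·exp(−0.482×2.4) = 0.56×0.3145 = 0.1761
Bulk density: ρ_b = (1−φ)ρ_g + φ·ρ_f = 0.8239×2.68 + 0.1761×1.04
       = 2.208 + 0.183 = 2.391 g/cm³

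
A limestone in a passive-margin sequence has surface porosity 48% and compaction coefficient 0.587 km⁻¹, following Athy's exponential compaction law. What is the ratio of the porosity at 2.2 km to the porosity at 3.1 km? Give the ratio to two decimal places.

n(Z₁)/n(Z₂) = e^(−β·Z₁)/e^(−β·Z₂) = e^{β(Z₂−Z₁)}
= exp(0.587 × 0.9) = exp(0.5283) = 1.6960

1.70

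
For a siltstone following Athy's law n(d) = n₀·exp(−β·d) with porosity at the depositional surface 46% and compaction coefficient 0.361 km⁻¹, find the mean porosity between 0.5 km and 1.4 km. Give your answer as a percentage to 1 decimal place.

⟨n⟩ = (1/(d₂−d₁)) ∫ n₀ e^(−βd) dd = n₀·(e^(−β·d₁) − e^(−β·d₂)) / (β·(d₂−d₁))
e^(−0.361×0.5) = 0.8349; e^(−0.361×1.4) = 0.6033
⟨n⟩ = 0.46 × (0.8349 − 0.6033) / (0.361 × 0.9) = 0.46 × 0.7128 = 0.3279

32.8%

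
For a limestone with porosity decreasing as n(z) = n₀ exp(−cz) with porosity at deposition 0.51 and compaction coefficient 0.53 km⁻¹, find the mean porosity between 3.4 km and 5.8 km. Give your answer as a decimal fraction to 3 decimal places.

0.048

⟨n⟩ = (1/(z₂−z₁)) ∫ n₀ e^(−cz) dz = n₀·(e^(−c·z₁) − e^(−c·z₂)) / (c·(z₂−z₁))
e^(−0.53×3.4) = 0.1650; e^(−0.53×5.8) = 0.0462
⟨n⟩ = 0.51 × (0.1650 − 0.0462) / (0.53 × 2.4) = 0.51 × 0.0933 = 0.0476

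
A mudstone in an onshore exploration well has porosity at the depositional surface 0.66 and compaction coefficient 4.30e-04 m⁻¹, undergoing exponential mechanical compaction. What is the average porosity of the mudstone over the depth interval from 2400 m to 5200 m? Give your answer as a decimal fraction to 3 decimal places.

0.137

Working in km (1 km = 1000 m; β in km⁻¹ = β in m⁻¹ × 1000):
⟨n⟩ = (1/(z₂−z₁)) ∫ n₀ e^(−βz) dz = n₀·(e^(−β·z₁) − e^(−β·z₂)) / (β·(z₂−z₁))
e^(−0.43×2.4) = 0.3563; e^(−0.43×5.2) = 0.1069
⟨n⟩ = 0.66 × (0.3563 − 0.1069) / (0.43 × 2.8) = 0.66 × 0.2071 = 0.1367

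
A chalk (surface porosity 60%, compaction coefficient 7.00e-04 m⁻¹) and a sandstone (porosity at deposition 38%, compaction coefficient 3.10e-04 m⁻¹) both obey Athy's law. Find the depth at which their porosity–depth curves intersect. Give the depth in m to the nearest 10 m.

1170 m

Working in km (1 km = 1000 m; c in km⁻¹ = c in m⁻¹ × 1000):
Set φ₀ₐ e^(−cₐZ) = φ₀ᵦ e^(−cᵦZ) ⇒ ln(φ₀ₐ/φ₀ᵦ) = (cₐ − cᵦ)·Z
Z = ln(0.6/0.38) / (0.7 − 0.31) = 0.4568 / 0.39 = 1.171 km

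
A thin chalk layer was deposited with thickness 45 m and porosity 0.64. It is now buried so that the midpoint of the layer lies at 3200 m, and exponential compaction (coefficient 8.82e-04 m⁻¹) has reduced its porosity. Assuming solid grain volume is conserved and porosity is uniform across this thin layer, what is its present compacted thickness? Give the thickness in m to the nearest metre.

Working in km (1 km = 1000 m; c in km⁻¹ = c in m⁻¹ × 1000):
Porosity at 3.2 km: phi = 0.64·exp(−0.882×3.2) = 0.0381
Solid-volume conservation: h(1−phi) = h₀(1−phi₀) ⇒ h = h₀·(1−phi₀)/(1−phi)
h = 0.045 × (1 − 0.64)/(1 − 0.0381) = 0.045 × 0.3742 = 0.0168 km

17 m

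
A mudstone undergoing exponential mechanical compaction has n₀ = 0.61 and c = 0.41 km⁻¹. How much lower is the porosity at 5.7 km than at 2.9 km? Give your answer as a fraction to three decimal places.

0.127

n(2.9) = 0.61·e^(−0.41×2.9) = 0.1858
n(5.7) = 0.61·e^(−0.41×5.7) = 0.0589
Δn = 0.1858 − 0.0589 = 0.1268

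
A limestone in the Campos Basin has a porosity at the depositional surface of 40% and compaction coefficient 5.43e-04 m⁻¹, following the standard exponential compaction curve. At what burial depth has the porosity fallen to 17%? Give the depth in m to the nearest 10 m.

1580 m

Working in km (1 km = 1000 m; β in km⁻¹ = β in m⁻¹ × 1000):
Invert Athy's law: z = ln(φ₀/φ) / β
z = ln(0.4/0.17) / 0.543 = ln(2.353) / 0.543 = 0.8557 / 0.543 = 1.576 km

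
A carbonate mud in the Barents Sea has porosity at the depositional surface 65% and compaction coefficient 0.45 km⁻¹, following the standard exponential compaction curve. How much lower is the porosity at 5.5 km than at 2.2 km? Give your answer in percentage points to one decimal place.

n(2.2) = 0.65·e^(−0.45×2.2) = 0.2415
n(5.5) = 0.65·e^(−0.45×5.5) = 0.0547
Δn = 0.2415 − 0.0547 = 0.1868

18.7 percentage points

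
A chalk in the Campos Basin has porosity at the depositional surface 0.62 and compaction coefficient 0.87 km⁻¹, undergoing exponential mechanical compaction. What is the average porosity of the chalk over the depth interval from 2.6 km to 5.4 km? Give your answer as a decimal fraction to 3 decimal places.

⟨phi⟩ = (1/(d₂−d₁)) ∫ phi₀ e^(−kd) dd = phi₀·(e^(−k·d₁) − e^(−k·d₂)) / (k·(d₂−d₁))
e^(−0.87×2.6) = 0.1041; e^(−0.87×5.4) = 0.0091
⟨phi⟩ = 0.62 × (0.1041 − 0.0091) / (0.87 × 2.8) = 0.62 × 0.0390 = 0.0242

0.024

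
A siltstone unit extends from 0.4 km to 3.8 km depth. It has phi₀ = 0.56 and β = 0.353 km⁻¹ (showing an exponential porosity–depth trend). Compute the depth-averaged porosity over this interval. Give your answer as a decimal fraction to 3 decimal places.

⟨phi⟩ = (1/(z₂−z₁)) ∫ phi₀ e^(−βz) dz = phi₀·(e^(−β·z₁) − e^(−β·z₂)) / (β·(z₂−z₁))
e^(−0.353×0.4) = 0.8683; e^(−0.353×3.8) = 0.2615
⟨phi⟩ = 0.56 × (0.8683 − 0.2615) / (0.353 × 3.4) = 0.56 × 0.5056 = 0.2831

0.283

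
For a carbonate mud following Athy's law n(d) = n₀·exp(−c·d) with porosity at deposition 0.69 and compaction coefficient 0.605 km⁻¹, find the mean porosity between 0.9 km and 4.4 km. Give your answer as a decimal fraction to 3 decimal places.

0.166

⟨n⟩ = (1/(d₂−d₁)) ∫ n₀ e^(−cd) dd = n₀·(e^(−c·d₁) − e^(−c·d₂)) / (c·(d₂−d₁))
e^(−0.605×0.9) = 0.5801; e^(−0.605×4.4) = 0.0698
⟨n⟩ = 0.69 × (0.5801 − 0.0698) / (0.605 × 3.5) = 0.69 × 0.2410 = 0.1663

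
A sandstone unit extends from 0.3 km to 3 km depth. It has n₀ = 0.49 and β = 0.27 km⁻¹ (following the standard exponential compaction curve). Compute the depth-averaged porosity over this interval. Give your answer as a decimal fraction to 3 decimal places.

⟨n⟩ = (1/(Z₂−Z₁)) ∫ n₀ e^(−βZ) dZ = n₀·(e^(−β·Z₁) − e^(−β·Z₂)) / (β·(Z₂−Z₁))
e^(−0.27×0.3) = 0.9222; e^(−0.27×3) = 0.4449
⟨n⟩ = 0.49 × (0.9222 − 0.4449) / (0.27 × 2.7) = 0.49 × 0.6548 = 0.3208

0.321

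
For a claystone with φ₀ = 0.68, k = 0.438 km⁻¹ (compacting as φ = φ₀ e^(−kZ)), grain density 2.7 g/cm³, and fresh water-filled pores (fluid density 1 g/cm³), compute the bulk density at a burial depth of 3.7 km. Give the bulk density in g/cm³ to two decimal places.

2.47 g/cm³

Porosity at depth: φ = 0.68·exp(−0.438×3.7) = 0.68×0.1978 = 0.1345
Bulk density: ρ_b = (1−φ)ρ_g + φ·ρ_f = 0.8655×2.7 + 0.1345×1
       = 2.337 + 0.134 = 2.471 g/cm³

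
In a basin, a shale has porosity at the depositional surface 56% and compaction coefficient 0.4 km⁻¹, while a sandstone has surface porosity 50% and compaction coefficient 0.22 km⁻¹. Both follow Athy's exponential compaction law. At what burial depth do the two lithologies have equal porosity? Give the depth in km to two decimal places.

Set phi₀ₐ e^(−kₐd) = phi₀ᵦ e^(−kᵦd) ⇒ ln(phi₀ₐ/phi₀ᵦ) = (kₐ − kᵦ)·d
d = ln(0.56/0.5) / (0.4 − 0.22) = 0.1133 / 0.18 = 0.630 km

0.63 km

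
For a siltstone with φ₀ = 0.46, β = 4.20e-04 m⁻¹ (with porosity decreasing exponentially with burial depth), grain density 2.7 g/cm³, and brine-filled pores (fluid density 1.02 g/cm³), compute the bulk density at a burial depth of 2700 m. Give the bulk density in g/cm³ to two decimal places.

Working in km (1 km = 1000 m; β in km⁻¹ = β in m⁻¹ × 1000):
Porosity at depth: φ = 0.46·exp(−0.42×2.7) = 0.46×0.3217 = 0.1480
Bulk density: ρ_b = (1−φ)ρ_g + φ·ρ_f = 0.8520×2.7 + 0.1480×1.02
       = 2.300 + 0.151 = 2.451 g/cm³

2.45 g/cm³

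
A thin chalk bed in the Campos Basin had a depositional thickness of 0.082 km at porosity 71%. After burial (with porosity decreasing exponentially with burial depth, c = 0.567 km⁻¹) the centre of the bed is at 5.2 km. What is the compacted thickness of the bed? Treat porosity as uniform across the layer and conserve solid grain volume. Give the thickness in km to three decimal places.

Porosity at 5.2 km: phi = 0.71·exp(−0.567×5.2) = 0.0372
Solid-volume conservation: h(1−phi) = h₀(1−phi₀) ⇒ h = h₀·(1−phi₀)/(1−phi)
h = 0.082 × (1 − 0.71)/(1 − 0.0372) = 0.082 × 0.3012 = 0.0247 km

0.025 km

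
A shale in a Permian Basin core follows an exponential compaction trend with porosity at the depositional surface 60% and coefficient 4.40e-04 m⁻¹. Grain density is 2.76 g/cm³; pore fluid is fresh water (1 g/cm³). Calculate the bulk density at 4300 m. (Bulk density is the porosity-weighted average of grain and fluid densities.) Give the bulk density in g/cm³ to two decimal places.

2.60 g/cm³

Working in km (1 km = 1000 m; c in km⁻¹ = c in m⁻¹ × 1000):
Porosity at depth: φ = 0.6·exp(−0.44×4.3) = 0.6×0.1508 = 0.0905
Bulk density: ρ_b = (1−φ)ρ_g + φ·ρ_f = 0.9095×2.76 + 0.0905×1
       = 2.510 + 0.090 = 2.601 g/cm³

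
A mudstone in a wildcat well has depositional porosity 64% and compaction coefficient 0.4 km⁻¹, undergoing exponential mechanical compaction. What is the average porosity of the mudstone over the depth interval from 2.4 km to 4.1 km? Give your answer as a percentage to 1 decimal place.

⟨φ⟩ = (1/(Z₂−Z₁)) ∫ φ₀ e^(−kZ) dZ = φ₀·(e^(−k·Z₁) − e^(−k·Z₂)) / (k·(Z₂−Z₁))
e^(−0.4×2.4) = 0.3829; e^(−0.4×4.1) = 0.1940
⟨φ⟩ = 0.64 × (0.3829 − 0.1940) / (0.4 × 1.7) = 0.64 × 0.2778 = 0.1778

17.8%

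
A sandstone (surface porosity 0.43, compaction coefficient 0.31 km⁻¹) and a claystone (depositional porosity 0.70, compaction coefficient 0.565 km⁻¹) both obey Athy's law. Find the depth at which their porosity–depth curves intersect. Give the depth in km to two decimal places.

1.91 km

Set phi₀ₐ e^(−kₐz) = phi₀ᵦ e^(−kᵦz) ⇒ ln(phi₀ₐ/phi₀ᵦ) = (kₐ − kᵦ)·z
z = ln(0.43/0.7) / (0.31 − 0.565) = -0.4873 / -0.255 = 1.911 km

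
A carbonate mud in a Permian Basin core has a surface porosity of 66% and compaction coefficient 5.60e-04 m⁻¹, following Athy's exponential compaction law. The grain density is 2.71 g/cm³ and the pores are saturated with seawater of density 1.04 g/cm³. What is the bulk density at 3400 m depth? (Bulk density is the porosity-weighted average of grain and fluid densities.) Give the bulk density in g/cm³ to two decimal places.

Working in km (1 km = 1000 m; k in km⁻¹ = k in m⁻¹ × 1000):
Porosity at depth: phi = 0.66·exp(−0.56×3.4) = 0.66×0.1490 = 0.0983
Bulk density: ρ_b = (1−phi)ρ_g + phi·ρ_f = 0.9017×2.71 + 0.0983×1.04
       = 2.444 + 0.102 = 2.546 g/cm³

2.55 g/cm³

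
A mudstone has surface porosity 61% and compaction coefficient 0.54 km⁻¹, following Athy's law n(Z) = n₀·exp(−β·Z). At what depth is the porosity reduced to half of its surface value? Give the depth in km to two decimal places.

1.28 km

n/n₀ = 1/2 ⇒ exp(−β·Z) = 1/2 ⇒ Z = ln(2) / β
Z = 0.6931 / 0.54 = 1.284 km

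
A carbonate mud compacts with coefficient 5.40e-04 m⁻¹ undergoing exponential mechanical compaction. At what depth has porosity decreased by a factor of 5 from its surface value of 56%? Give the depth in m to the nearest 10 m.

2980 m

Working in km (1 km = 1000 m; k in km⁻¹ = k in m⁻¹ × 1000):
n/n₀ = 1/5 ⇒ exp(−k·z) = 1/5 ⇒ z = ln(5) / k
z = 1.6094 / 0.54 = 2.980 km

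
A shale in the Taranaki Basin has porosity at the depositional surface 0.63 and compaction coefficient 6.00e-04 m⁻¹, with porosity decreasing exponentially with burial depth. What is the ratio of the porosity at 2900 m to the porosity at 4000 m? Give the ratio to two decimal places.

Working in km (1 km = 1000 m; k in km⁻¹ = k in m⁻¹ × 1000):
φ(Z₁)/φ(Z₂) = e^(−k·Z₁)/e^(−k·Z₂) = e^{k(Z₂−Z₁)}
= exp(0.6 × 1.1) = exp(0.66) = 1.9348

1.93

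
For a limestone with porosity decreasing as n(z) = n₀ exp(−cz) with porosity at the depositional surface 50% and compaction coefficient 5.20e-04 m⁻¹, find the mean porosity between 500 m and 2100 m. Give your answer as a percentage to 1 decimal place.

Working in km (1 km = 1000 m; c in km⁻¹ = c in m⁻¹ × 1000):
⟨n⟩ = (1/(z₂−z₁)) ∫ n₀ e^(−cz) dz = n₀·(e^(−c·z₁) − e^(−c·z₂)) / (c·(z₂−z₁))
e^(−0.52×0.5) = 0.7711; e^(−0.52×2.1) = 0.3355
⟨n⟩ = 0.5 × (0.7711 − 0.3355) / (0.52 × 1.6) = 0.5 × 0.5234 = 0.2617

26.2%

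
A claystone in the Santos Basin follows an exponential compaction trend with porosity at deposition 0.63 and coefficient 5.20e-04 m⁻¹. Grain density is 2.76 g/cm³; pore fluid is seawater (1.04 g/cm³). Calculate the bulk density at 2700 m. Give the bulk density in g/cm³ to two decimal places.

2.49 g/cm³

Working in km (1 km = 1000 m; c in km⁻¹ = c in m⁻¹ × 1000):
Porosity at depth: n = 0.63·exp(−0.52×2.7) = 0.63×0.2456 = 0.1547
Bulk density: ρ_b = (1−n)ρ_g + n·ρ_f = 0.8453×2.76 + 0.1547×1.04
       = 2.333 + 0.161 = 2.494 g/cm³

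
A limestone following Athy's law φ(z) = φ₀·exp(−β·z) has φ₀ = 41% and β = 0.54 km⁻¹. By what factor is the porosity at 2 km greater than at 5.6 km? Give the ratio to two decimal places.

6.99

φ(z₁)/φ(z₂) = e^(−β·z₁)/e^(−β·z₂) = e^{β(z₂−z₁)}
= exp(0.54 × 3.6) = exp(1.944) = 6.9866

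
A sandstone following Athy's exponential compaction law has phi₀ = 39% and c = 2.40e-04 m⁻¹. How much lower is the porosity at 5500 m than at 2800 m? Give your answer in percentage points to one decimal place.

9.5 percentage points

Working in km (1 km = 1000 m; c in km⁻¹ = c in m⁻¹ × 1000):
phi(2.8) = 0.39·e^(−0.24×2.8) = 0.1992
phi(5.5) = 0.39·e^(−0.24×5.5) = 0.1042
Δphi = 0.1992 − 0.1042 = 0.0950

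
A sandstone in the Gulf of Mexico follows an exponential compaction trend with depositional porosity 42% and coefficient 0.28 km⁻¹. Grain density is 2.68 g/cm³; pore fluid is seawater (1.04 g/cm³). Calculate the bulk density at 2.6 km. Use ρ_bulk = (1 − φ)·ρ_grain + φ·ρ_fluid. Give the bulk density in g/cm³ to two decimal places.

2.35 g/cm³

Porosity at depth: phi = 0.42·exp(−0.28×2.6) = 0.42×0.4829 = 0.2028
Bulk density: ρ_b = (1−phi)ρ_g + phi·ρ_f = 0.7972×2.68 + 0.2028×1.04
       = 2.136 + 0.211 = 2.347 g/cm³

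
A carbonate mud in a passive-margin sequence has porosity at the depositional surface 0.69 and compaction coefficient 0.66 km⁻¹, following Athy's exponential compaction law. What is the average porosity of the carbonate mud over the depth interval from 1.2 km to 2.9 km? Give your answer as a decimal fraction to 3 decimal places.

0.188

⟨n⟩ = (1/(d₂−d₁)) ∫ n₀ e^(−cd) dd = n₀·(e^(−c·d₁) − e^(−c·d₂)) / (c·(d₂−d₁))
e^(−0.66×1.2) = 0.4529; e^(−0.66×2.9) = 0.1475
⟨n⟩ = 0.69 × (0.4529 − 0.1475) / (0.66 × 1.7) = 0.69 × 0.2722 = 0.1878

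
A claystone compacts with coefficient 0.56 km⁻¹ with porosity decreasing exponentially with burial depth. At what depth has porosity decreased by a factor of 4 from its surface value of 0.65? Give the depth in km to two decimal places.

n/n₀ = 1/4 ⇒ exp(−k·Z) = 1/4 ⇒ Z = ln(4) / k
Z = 1.3863 / 0.56 = 2.476 km

2.48 km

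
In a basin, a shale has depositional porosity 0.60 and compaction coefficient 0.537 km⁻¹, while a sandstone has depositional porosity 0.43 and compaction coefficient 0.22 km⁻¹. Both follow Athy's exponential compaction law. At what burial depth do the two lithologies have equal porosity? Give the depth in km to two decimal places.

Set φ₀ₐ e^(−kₐz) = φ₀ᵦ e^(−kᵦz) ⇒ ln(φ₀ₐ/φ₀ᵦ) = (kₐ − kᵦ)·z
z = ln(0.6/0.43) / (0.537 − 0.22) = 0.3331 / 0.317 = 1.051 km

1.05 km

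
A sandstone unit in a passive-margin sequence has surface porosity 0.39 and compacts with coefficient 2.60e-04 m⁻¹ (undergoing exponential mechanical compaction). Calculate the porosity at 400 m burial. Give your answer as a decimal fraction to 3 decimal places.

0.351

Working in km (1 km = 1000 m; c in km⁻¹ = c in m⁻¹ × 1000):
phi = phi₀·exp(−c·d) = 0.39 × exp(−0.26 × 0.4) = 0.39 × exp(−0.104)
  = 0.39 × 0.9012 = 0.3515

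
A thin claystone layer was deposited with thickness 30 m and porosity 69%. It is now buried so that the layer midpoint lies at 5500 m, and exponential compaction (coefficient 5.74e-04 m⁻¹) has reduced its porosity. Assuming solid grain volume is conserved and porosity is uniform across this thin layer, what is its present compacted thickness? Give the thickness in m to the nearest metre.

Working in km (1 km = 1000 m; c in km⁻¹ = c in m⁻¹ × 1000):
Porosity at 5.5 km: φ = 0.69·exp(−0.574×5.5) = 0.0294
Solid-volume conservation: h(1−φ) = h₀(1−φ₀) ⇒ h = h₀·(1−φ₀)/(1−φ)
h = 0.03 × (1 − 0.69)/(1 − 0.0294) = 0.03 × 0.3194 = 0.0096 km

10 m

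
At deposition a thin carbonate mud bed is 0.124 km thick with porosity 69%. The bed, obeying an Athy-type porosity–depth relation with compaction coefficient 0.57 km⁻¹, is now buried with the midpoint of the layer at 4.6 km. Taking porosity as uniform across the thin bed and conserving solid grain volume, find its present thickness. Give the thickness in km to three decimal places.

0.040 km

Porosity at 4.6 km: phi = 0.69·exp(−0.57×4.6) = 0.0501
Solid-volume conservation: h(1−phi) = h₀(1−phi₀) ⇒ h = h₀·(1−phi₀)/(1−phi)
h = 0.124 × (1 − 0.69)/(1 − 0.0501) = 0.124 × 0.3264 = 0.0405 km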